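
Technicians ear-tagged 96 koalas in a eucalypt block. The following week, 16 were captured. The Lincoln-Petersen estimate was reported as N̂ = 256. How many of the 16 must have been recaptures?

R = 6

From N = M·C/R: R = M·C / N = 96·16 / 256 = 1536 / 256 = 6.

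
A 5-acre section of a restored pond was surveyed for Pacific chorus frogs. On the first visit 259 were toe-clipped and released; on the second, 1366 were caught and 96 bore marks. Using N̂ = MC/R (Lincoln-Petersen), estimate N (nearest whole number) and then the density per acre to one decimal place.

N̂ = 259·1366/96 = 353794/96 ≈ 3685.4 → 3685
Density = N̂ / area = 3685 / 5 = 737.0 per acre

density ≈ 737.0 Pacific chorus frogs per acre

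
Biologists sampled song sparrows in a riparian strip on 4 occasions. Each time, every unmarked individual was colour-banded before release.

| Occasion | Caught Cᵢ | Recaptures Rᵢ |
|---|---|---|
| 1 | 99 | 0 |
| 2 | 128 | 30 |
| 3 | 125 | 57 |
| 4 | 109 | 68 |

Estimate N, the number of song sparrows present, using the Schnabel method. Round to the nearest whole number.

Marked at large before each occasion: Mᵢ = Σⱼ<ᵢ (Cⱼ − Rⱼ) → M1=0, M2=99, M3=197, M4=265
Σ MᵢCᵢ = 0·99 + 99·128 + 197·125 + 265·109 = 0 + 12672 + 24625 + 28885 = 66182
Σ Rᵢ = 0 + 30 + 57 + 68 = 155
N̂ = 66182 / 155 ≈ 427.0 → 427

N ≈ 427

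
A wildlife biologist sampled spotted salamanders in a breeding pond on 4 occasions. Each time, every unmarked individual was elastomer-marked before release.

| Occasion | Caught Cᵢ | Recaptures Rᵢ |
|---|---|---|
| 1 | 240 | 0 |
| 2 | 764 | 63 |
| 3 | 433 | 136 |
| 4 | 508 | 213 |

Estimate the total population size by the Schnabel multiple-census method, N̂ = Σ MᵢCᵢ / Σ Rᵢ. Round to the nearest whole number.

Marked at large before each occasion: Mᵢ = Σⱼ<ᵢ (Cⱼ − Rⱼ) → M1=0, M2=240, M3=941, M4=1238
Σ MᵢCᵢ = 0·240 + 240·764 + 941·433 + 1238·508 = 0 + 183360 + 407453 + 628904 = 1219717
Σ Rᵢ = 0 + 63 + 136 + 213 = 412
N̂ = 1219717 / 412 ≈ 2960.48 → 2960

N ≈ 2960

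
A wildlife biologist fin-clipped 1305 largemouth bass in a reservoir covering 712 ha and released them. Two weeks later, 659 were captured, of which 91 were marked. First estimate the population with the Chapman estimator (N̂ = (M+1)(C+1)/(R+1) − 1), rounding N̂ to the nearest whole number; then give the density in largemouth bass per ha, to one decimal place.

N̂ = 1306·660/92 − 1 = 861960/92 − 1 ≈ 9368.1 → 9368
Density = N̂ / area = 9368 / 712 ≈ 13.16 → 13.2 per ha

density ≈ 13.2 largemouth bass per ha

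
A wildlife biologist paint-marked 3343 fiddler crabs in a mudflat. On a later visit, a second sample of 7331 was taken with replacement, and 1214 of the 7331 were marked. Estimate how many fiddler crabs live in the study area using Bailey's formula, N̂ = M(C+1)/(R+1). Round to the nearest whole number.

N̂ = 3343·(7331+1)/(1214+1) = 3343·7332/1215 = 24510876/1215 ≈ 20173.6 → 20174

N ≈ 20,174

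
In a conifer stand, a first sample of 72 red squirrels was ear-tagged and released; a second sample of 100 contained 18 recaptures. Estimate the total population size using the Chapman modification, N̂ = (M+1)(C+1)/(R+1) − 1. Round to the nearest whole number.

N̂ = (72+1)(100+1)/(18+1) − 1 = 73·101/19 − 1
= 7373/19 − 1 ≈ 388.1 − 1 ≈ 387.1 → 387

N ≈ 387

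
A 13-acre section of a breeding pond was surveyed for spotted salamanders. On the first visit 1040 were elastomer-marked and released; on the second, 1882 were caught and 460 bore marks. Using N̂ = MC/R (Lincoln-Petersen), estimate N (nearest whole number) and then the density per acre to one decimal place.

N̂ = 1040·1882/460 = 1957280/460 ≈ 4255.0 → 4255
Density = N̂ / area = 4255 / 13 ≈ 327.31 → 327.3 per acre

density ≈ 327.3 spotted salamanders per acre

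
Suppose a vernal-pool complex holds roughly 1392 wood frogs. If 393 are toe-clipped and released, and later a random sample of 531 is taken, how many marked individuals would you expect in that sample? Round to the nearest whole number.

expected recaptures ≈ 150

The marked fraction of the population is 393/1392, so in a sample of 531 expect C·(M/N) marked.
E[R] = 393 × 531 / 1392 = 208683 / 1392 ≈ 149.9 → 150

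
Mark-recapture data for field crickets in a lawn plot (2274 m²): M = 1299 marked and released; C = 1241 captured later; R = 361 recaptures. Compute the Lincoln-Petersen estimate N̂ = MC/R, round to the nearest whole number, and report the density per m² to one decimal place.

N̂ = 1299·1241/361 = 1612059/361 ≈ 4465.5 → 4466
Density = N̂ / area = 4466 / 2274 ≈ 1.96 → 2.0 per m²

density ≈ 2.0 field crickets per m²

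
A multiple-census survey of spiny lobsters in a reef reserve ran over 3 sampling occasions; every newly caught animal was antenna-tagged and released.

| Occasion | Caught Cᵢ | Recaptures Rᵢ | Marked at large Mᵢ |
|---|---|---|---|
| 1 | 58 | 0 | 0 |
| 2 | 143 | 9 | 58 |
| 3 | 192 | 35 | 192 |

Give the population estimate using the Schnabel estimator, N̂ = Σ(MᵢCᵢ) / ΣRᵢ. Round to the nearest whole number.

N ≈ 1026

Σ MᵢCᵢ = 0·58 + 58·143 + 192·192 = 0 + 8294 + 36864 = 45158
Σ Rᵢ = 0 + 9 + 35 = 44
N̂ = 45158 / 44 ≈ 1026.3 → 1026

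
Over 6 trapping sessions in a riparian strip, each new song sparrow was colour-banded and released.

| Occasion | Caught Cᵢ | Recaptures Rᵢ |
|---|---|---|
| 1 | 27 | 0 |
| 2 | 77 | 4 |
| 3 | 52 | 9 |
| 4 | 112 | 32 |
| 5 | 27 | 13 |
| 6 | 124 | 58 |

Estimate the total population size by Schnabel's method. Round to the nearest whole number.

Marked at large before each occasion: Mᵢ = Σⱼ<ᵢ (Cⱼ − Rⱼ) → M1=0, M2=27, M3=100, M4=143, M5=223, M6=237
Σ MᵢCᵢ = 0·27 + 27·77 + 100·52 + 143·112 + 223·27 + 237·124 = 0 + 2079 + 5200 + 16016 + 6021 + 29388 = 58704
Σ Rᵢ = 0 + 4 + 9 + 32 + 13 + 58 = 116
N̂ = 58704 / 116 ≈ 506.1 → 506

N ≈ 506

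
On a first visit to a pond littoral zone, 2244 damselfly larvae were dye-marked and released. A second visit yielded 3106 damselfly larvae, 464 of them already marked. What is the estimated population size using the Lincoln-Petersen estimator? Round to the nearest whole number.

If marked individuals mix randomly, R/C ≈ M/N, giving N ≈ M·C/R.
N = (2244 × 3106) / 464 = 6969864 / 464 ≈ 15021.3 → 15021

N ≈ 15,021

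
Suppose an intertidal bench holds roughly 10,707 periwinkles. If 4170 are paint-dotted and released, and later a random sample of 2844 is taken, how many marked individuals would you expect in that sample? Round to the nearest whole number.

The marked fraction of the population is 4170/10707, so in a sample of 2844 expect C·(M/N) marked.
E[R] = 4170 × 2844 / 10707 = 11859480 / 10707 ≈ 1107.6 → 1108

expected recaptures ≈ 1108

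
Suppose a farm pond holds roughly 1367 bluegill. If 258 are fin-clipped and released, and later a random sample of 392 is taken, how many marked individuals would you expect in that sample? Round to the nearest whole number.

Expected recaptures E[R] = M·C / N.
E[R] = 258 × 392 / 1367 = 101136 / 1367 ≈ 74.0 → 74

expected recaptures ≈ 74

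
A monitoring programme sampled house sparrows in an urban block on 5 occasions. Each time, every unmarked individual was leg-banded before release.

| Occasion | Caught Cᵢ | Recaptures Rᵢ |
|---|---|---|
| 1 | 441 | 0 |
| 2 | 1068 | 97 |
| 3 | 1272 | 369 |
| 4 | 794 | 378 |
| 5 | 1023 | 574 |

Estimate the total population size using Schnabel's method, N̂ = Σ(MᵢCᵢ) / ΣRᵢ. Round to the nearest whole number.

Marked at large before each occasion: Mᵢ = Σⱼ<ᵢ (Cⱼ − Rⱼ) → M1=0, M2=441, M3=1412, M4=2315, M5=2731
Σ MᵢCᵢ = 0·441 + 441·1068 + 1412·1272 + 2315·794 + 2731·1023 = 0 + 470988 + 1796064 + 1838110 + 2793813 = 6898975
Σ Rᵢ = 0 + 97 + 369 + 378 + 574 = 1418
N̂ = 6898975 / 1418 ≈ 4865.3 → 4865

N ≈ 4865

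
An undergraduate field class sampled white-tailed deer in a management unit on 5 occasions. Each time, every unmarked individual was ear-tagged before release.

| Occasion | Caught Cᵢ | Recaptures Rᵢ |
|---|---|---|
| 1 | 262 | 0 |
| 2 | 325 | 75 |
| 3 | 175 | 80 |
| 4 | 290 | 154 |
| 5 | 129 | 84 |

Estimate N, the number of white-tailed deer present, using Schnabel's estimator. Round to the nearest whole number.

N ≈ 1136

Marked at large before each occasion: Mᵢ = Σⱼ<ᵢ (Cⱼ − Rⱼ) → M1=0, M2=262, M3=512, M4=607, M5=743
Σ MᵢCᵢ = 0·262 + 262·325 + 512·175 + 607·290 + 743·129 = 0 + 85150 + 89600 + 176030 + 95847 = 446627
Σ Rᵢ = 0 + 75 + 80 + 154 + 84 = 393
N̂ = 446627 / 393 ≈ 1136.46 → 1136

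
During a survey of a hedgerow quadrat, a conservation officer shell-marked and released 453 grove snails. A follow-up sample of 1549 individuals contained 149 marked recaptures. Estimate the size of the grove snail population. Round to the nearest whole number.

N ≈ 4709

Lincoln-Petersen assumes M/N = R/C, so N = M·C / R.
N = (453 × 1549) / 149 = 701697 / 149 ≈ 4709.4 → 4709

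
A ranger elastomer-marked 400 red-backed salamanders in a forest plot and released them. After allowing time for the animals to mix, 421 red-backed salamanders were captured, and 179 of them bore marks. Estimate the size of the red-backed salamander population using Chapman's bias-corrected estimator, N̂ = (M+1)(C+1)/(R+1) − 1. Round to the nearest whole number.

N ≈ 939

N̂ = (400+1)(421+1)/(179+1) − 1 = 401·422/180 − 1
= 169222/180 − 1 ≈ 940.1 − 1 ≈ 939.1 → 939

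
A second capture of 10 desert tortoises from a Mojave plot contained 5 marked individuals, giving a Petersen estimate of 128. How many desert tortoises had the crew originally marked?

M = 64

From N = M·C/R: M = N·R / C = 128·5 / 10 = 640 / 10 = 64.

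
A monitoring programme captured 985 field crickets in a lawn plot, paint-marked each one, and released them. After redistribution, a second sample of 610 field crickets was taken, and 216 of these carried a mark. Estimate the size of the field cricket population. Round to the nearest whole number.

Lincoln-Petersen assumes M/N = R/C, so N = M·C / R.
N = (985 × 610) / 216 = 600850 / 216 ≈ 2781.7 → 2782

N ≈ 2782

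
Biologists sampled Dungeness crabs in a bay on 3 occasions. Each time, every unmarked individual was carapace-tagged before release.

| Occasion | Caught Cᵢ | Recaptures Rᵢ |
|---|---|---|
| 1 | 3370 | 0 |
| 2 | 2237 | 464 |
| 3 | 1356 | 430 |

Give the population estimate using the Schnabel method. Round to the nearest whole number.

N ≈ 16,233

Marked at large before each occasion: Mᵢ = Σⱼ<ᵢ (Cⱼ − Rⱼ) → M1=0, M2=3370, M3=5143
Σ MᵢCᵢ = 0·3370 + 3370·2237 + 5143·1356 = 0 + 7538690 + 6973908 = 14512598
Σ Rᵢ = 0 + 464 + 430 = 894
N̂ = 14512598 / 894 ≈ 16233.3 → 16233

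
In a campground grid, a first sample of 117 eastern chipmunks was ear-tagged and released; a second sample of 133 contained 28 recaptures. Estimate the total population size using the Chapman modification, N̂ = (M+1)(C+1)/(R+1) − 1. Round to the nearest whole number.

N̂ = (117+1)(133+1)/(28+1) − 1 = 118·134/29 − 1
= 15812/29 − 1 ≈ 545.2 − 1 ≈ 544.2 → 544

N ≈ 544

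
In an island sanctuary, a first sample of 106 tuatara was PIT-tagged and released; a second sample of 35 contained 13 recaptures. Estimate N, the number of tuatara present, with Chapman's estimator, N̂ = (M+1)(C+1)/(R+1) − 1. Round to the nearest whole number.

N̂ = (106+1)(35+1)/(13+1) − 1 = 107·36/14 − 1
= 3852/14 − 1 ≈ 275.1 − 1 ≈ 274.1 → 274

N ≈ 274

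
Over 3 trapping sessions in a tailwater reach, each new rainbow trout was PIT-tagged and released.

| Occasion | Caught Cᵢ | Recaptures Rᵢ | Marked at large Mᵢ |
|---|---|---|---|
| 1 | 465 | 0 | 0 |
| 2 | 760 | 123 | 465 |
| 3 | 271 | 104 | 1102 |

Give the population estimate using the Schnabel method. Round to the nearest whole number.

N ≈ 2872

Σ MᵢCᵢ = 0·465 + 465·760 + 1102·271 = 0 + 353400 + 298642 = 652042
Σ Rᵢ = 0 + 123 + 104 = 227
N̂ = 652042 / 227 ≈ 2872.4 → 2872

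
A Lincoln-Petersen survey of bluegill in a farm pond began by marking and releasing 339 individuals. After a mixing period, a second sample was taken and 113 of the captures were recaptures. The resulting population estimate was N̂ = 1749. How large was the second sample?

From N = M·C/R: C = N·R / M = 1749·113 / 339 = 197637 / 339 = 583.

C = 583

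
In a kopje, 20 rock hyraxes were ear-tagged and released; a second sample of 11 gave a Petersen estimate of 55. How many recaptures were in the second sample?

R = 4

From N = M·C/R: R = M·C / N = 20·11 / 55 = 220 / 55 = 4.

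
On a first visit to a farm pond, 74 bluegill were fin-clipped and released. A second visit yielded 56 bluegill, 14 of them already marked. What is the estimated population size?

N = (74 × 56) / 14 = 4144 / 14 = 296

N = 296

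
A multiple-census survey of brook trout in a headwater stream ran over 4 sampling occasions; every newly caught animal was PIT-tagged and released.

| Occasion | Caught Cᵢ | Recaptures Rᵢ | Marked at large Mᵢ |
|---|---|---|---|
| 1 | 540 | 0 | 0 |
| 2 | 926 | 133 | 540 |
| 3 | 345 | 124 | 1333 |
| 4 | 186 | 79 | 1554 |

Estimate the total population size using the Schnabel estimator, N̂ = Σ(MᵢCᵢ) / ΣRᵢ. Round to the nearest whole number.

Σ MᵢCᵢ = 0·540 + 540·926 + 1333·345 + 1554·186 = 0 + 500040 + 459885 + 289044 = 1248969
Σ Rᵢ = 0 + 133 + 124 + 79 = 336
N̂ = 1248969 / 336 ≈ 3717.2 → 3717

N ≈ 3717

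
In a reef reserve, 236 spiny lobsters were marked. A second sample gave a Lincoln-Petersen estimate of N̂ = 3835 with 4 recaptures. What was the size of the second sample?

C = 65

From N = M·C/R: C = N·R / M = 3835·4 / 236 = 15340 / 236 = 65.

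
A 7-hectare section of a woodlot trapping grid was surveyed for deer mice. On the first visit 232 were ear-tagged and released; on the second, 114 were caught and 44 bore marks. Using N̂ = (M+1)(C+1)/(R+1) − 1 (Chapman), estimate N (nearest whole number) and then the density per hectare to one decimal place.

density ≈ 84.9 deer mice per hectare

N̂ = 233·115/45 − 1 = 26795/45 − 1 ≈ 594.4 → 594
Density = N̂ / area = 594 / 7 ≈ 84.86 → 84.9 per hectare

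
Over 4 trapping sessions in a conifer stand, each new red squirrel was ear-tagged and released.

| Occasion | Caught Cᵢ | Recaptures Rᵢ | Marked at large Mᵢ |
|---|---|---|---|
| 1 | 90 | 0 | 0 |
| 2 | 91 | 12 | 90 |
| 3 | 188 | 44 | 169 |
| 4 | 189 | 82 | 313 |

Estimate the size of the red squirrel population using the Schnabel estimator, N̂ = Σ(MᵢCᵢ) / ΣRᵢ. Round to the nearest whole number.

N ≈ 718

Σ MᵢCᵢ = 0·90 + 90·91 + 169·188 + 313·189 = 0 + 8190 + 31772 + 59157 = 99119
Σ Rᵢ = 0 + 12 + 44 + 82 = 138
N̂ = 99119 / 138 ≈ 718.3 → 718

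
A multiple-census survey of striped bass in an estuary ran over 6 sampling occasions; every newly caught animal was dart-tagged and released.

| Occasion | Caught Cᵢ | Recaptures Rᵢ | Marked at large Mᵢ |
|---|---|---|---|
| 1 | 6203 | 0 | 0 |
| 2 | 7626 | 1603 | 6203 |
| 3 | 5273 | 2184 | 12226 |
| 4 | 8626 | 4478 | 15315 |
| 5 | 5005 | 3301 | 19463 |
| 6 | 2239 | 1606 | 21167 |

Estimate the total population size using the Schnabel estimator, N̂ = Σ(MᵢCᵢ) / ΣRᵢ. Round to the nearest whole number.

Σ MᵢCᵢ = 0·6203 + 6203·7626 + 12226·5273 + 15315·8626 + 19463·5005 + 21167·2239 = 0 + 47304078 + 64467698 + 132107190 + 97412315 + 47392913 = 388684194
Σ Rᵢ = 0 + 1603 + 2184 + 4478 + 3301 + 1606 = 13172
N̂ = 388684194 / 13172 ≈ 29508.4 → 29508

N ≈ 29,508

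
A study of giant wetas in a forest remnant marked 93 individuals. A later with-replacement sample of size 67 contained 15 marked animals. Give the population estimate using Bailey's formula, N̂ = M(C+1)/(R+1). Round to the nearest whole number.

N ≈ 395

N̂ = 93·(67+1)/(15+1) = 93·68/16 = 6324/16 ≈ 395.2 → 395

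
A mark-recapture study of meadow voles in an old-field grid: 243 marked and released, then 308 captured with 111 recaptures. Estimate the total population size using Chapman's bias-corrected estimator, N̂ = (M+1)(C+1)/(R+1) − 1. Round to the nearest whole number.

N ≈ 672

N̂ = (243+1)(308+1)/(111+1) − 1 = 244·309/112 − 1
= 75396/112 − 1 ≈ 673.2 − 1 ≈ 672.2 → 672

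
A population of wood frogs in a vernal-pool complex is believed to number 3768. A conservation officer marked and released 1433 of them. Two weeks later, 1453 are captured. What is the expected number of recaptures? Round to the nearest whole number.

expected recaptures ≈ 553

Expected recaptures E[R] = M·C / N.
E[R] = 1433 × 1453 / 3768 = 2082149 / 3768 ≈ 552.6 → 553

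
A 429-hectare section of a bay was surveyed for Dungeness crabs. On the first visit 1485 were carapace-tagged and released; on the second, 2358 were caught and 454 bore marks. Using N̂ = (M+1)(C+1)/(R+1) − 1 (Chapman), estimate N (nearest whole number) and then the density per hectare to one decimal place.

N̂ = 1486·2359/455 − 1 = 3505474/455 − 1 ≈ 7703.3 → 7703
Density = N̂ / area = 7703 / 429 ≈ 17.96 → 18.0 per hectare

density ≈ 18.0 Dungeness crabs per hectare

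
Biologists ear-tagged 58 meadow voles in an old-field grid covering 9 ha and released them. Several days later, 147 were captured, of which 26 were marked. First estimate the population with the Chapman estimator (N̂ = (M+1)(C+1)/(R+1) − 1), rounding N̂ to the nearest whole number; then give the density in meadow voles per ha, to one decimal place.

density ≈ 35.8 meadow voles per ha

N̂ = 59·148/27 − 1 = 8732/27 − 1 ≈ 322.4 → 322
Density = N̂ / area = 322 / 9 ≈ 35.78 → 35.8 per ha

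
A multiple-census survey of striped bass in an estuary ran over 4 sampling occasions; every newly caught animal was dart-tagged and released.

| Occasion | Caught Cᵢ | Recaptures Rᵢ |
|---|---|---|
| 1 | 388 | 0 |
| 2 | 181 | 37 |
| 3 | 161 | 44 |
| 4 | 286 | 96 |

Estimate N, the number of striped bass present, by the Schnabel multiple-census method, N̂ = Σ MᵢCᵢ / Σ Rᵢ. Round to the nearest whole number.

Marked at large before each occasion: Mᵢ = Σⱼ<ᵢ (Cⱼ − Rⱼ) → M1=0, M2=388, M3=532, M4=649
Σ MᵢCᵢ = 0·388 + 388·181 + 532·161 + 649·286 = 0 + 70228 + 85652 + 185614 = 341494
Σ Rᵢ = 0 + 37 + 44 + 96 = 177
N̂ = 341494 / 177 ≈ 1929.3 → 1929

N ≈ 1929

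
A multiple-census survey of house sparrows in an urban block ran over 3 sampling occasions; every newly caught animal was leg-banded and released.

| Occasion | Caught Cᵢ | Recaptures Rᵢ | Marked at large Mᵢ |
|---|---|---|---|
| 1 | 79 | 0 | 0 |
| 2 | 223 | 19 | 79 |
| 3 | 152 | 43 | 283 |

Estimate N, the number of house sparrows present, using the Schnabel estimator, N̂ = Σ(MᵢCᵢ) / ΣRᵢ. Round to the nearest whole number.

Σ MᵢCᵢ = 0·79 + 79·223 + 283·152 = 0 + 17617 + 43016 = 60633
Σ Rᵢ = 0 + 19 + 43 = 62
N̂ = 60633 / 62 ≈ 978.0 → 978

N ≈ 978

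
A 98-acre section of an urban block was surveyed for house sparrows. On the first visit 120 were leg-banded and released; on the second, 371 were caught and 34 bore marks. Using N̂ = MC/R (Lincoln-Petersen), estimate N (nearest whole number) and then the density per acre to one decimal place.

density ≈ 13.4 house sparrows per acre

N̂ = 120·371/34 = 44520/34 ≈ 1309.4 → 1309
Density = N̂ / area = 1309 / 98 ≈ 13.36 → 13.4 per acre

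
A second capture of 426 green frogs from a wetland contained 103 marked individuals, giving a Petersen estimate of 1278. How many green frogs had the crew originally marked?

From N = M·C/R: M = N·R / C = 1278·103 / 426 = 131634 / 426 = 309.

M = 309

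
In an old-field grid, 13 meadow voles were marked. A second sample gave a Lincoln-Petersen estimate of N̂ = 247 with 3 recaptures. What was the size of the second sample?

C = 57

From N = M·C/R: C = N·R / M = 247·3 / 13 = 741 / 13 = 57.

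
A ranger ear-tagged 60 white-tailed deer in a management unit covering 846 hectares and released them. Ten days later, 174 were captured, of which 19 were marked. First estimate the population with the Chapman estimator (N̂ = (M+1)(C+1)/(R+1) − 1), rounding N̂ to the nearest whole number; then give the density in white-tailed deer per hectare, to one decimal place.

N̂ = 61·175/20 − 1 = 10675/20 − 1 ≈ 532.8 → 533
Density = N̂ / area = 533 / 846 ≈ 0.63 → 0.6 per hectare

density ≈ 0.6 white-tailed deer per hectare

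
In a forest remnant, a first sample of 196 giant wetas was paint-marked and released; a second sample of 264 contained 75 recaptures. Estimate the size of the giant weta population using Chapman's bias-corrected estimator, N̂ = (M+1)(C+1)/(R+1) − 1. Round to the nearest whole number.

N ≈ 686

N̂ = (196+1)(264+1)/(75+1) − 1 = 197·265/76 − 1
= 52205/76 − 1 ≈ 686.9 − 1 ≈ 685.9 → 686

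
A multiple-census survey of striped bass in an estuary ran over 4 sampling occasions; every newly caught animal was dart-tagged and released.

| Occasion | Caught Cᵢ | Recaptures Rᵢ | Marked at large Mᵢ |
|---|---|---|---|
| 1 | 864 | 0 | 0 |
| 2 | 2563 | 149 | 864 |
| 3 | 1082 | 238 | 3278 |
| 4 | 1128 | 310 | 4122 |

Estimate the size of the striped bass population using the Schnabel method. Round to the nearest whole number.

Σ MᵢCᵢ = 0·864 + 864·2563 + 3278·1082 + 4122·1128 = 0 + 2214432 + 3546796 + 4649616 = 10410844
Σ Rᵢ = 0 + 149 + 238 + 310 = 697
N̂ = 10410844 / 697 ≈ 14936.6 → 14937

N ≈ 14,937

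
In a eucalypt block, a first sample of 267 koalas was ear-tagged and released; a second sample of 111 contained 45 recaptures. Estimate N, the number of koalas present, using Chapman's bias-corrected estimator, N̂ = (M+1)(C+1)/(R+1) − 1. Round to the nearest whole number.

N̂ = (267+1)(111+1)/(45+1) − 1 = 268·112/46 − 1
= 30016/46 − 1 ≈ 652.5 − 1 ≈ 651.5 → 652

N ≈ 652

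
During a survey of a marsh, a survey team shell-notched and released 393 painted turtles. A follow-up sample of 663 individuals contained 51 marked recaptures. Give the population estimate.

N = (393 × 663) / 51 = 260559 / 51 = 5109

N = 5109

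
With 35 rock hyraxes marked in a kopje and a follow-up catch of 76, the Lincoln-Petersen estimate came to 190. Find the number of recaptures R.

R = 14

From N = M·C/R: R = M·C / N = 35·76 / 190 = 2660 / 190 = 14.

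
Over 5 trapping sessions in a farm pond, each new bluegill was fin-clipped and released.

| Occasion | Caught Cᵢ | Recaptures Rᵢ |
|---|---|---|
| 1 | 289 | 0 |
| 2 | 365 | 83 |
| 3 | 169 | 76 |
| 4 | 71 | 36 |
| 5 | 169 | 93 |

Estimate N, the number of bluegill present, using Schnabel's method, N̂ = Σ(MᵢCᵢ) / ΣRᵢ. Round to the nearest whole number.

Marked at large before each occasion: Mᵢ = Σⱼ<ᵢ (Cⱼ − Rⱼ) → M1=0, M2=289, M3=571, M4=664, M5=699
Σ MᵢCᵢ = 0·289 + 289·365 + 571·169 + 664·71 + 699·169 = 0 + 105485 + 96499 + 47144 + 118131 = 367259
Σ Rᵢ = 0 + 83 + 76 + 36 + 93 = 288
N̂ = 367259 / 288 ≈ 1275.2 → 1275

N ≈ 1275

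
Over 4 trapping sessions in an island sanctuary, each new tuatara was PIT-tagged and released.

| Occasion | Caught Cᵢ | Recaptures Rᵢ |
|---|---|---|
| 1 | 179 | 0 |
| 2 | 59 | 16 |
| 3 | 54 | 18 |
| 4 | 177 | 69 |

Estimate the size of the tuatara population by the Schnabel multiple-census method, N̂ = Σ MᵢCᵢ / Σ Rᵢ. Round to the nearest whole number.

Marked at large before each occasion: Mᵢ = Σⱼ<ᵢ (Cⱼ − Rⱼ) → M1=0, M2=179, M3=222, M4=258
Σ MᵢCᵢ = 0·179 + 179·59 + 222·54 + 258·177 = 0 + 10561 + 11988 + 45666 = 68215
Σ Rᵢ = 0 + 16 + 18 + 69 = 103
N̂ = 68215 / 103 ≈ 662.3 → 662

N ≈ 662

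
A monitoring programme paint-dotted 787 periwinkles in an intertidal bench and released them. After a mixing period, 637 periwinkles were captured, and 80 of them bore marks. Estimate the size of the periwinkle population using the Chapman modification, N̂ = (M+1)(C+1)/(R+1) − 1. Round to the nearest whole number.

N̂ = (787+1)(637+1)/(80+1) − 1 = 788·638/81 − 1
= 502744/81 − 1 ≈ 6206.7 − 1 ≈ 6205.7 → 6206

N ≈ 6206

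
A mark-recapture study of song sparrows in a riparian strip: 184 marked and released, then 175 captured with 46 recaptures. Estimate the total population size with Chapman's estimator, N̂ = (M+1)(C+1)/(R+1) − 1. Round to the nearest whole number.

N ≈ 692

N̂ = (184+1)(175+1)/(46+1) − 1 = 185·176/47 − 1
= 32560/47 − 1 ≈ 692.8 − 1 ≈ 691.8 → 692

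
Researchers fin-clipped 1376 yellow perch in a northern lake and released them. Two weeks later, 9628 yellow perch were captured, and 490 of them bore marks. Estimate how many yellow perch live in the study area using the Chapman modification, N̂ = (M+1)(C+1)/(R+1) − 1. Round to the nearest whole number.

N̂ = (1376+1)(9628+1)/(490+1) − 1 = 1377·9629/491 − 1
= 13259133/491 − 1 ≈ 27004.3 − 1 ≈ 27003.3 → 27003

N ≈ 27,003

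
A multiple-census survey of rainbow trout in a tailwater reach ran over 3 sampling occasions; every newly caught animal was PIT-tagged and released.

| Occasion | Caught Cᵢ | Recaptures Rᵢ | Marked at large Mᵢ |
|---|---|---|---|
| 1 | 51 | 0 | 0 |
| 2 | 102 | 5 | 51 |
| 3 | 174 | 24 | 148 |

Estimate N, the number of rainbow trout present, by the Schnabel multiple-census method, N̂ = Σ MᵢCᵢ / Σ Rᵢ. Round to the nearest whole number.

N ≈ 1067

Σ MᵢCᵢ = 0·51 + 51·102 + 148·174 = 0 + 5202 + 25752 = 30954
Σ Rᵢ = 0 + 5 + 24 = 29
N̂ = 30954 / 29 ≈ 1067.4 → 1067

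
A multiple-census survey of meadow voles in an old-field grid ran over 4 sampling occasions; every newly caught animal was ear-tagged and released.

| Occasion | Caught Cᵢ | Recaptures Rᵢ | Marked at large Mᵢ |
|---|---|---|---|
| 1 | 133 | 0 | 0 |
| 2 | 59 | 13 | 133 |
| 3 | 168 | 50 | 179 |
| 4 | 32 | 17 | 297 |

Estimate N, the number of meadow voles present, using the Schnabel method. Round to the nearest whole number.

N ≈ 593

Σ MᵢCᵢ = 0·133 + 133·59 + 179·168 + 297·32 = 0 + 7847 + 30072 + 9504 = 47423
Σ Rᵢ = 0 + 13 + 50 + 17 = 80
N̂ = 47423 / 80 ≈ 592.8 → 593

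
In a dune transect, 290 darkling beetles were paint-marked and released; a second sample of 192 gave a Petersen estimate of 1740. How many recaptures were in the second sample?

R = 32

From N = M·C/R: R = M·C / N = 290·192 / 1740 = 55680 / 1740 = 32.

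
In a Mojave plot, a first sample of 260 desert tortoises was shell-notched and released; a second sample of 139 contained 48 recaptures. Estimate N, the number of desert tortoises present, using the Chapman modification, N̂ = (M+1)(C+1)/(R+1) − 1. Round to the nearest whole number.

N̂ = (260+1)(139+1)/(48+1) − 1 = 261·140/49 − 1
= 36540/49 − 1 ≈ 745.7 − 1 ≈ 744.7 → 745

N ≈ 745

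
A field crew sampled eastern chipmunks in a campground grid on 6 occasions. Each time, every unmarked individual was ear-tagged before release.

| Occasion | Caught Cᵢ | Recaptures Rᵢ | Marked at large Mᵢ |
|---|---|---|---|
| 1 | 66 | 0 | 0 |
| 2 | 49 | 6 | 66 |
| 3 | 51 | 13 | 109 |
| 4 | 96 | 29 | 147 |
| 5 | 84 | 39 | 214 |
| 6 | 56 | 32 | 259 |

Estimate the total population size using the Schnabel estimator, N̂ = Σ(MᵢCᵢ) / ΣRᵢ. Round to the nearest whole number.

Σ MᵢCᵢ = 0·66 + 66·49 + 109·51 + 147·96 + 214·84 + 259·56 = 0 + 3234 + 5559 + 14112 + 17976 + 14504 = 55385
Σ Rᵢ = 0 + 6 + 13 + 29 + 39 + 32 = 119
N̂ = 55385 / 119 ≈ 465.4 → 465

N ≈ 465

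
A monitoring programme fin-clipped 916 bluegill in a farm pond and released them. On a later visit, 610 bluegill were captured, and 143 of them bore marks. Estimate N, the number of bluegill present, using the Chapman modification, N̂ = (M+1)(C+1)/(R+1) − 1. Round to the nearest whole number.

N̂ = (916+1)(610+1)/(143+1) − 1 = 917·611/144 − 1
= 560287/144 − 1 ≈ 3890.9 − 1 ≈ 3889.9 → 3890

N ≈ 3890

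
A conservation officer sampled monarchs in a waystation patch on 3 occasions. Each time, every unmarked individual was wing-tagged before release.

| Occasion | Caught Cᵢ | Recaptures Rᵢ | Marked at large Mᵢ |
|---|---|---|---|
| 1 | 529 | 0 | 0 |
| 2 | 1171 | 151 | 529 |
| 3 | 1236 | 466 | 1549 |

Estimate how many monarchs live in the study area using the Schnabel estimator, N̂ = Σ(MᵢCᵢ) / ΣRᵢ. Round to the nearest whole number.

Σ MᵢCᵢ = 0·529 + 529·1171 + 1549·1236 = 0 + 619459 + 1914564 = 2534023
Σ Rᵢ = 0 + 151 + 466 = 617
N̂ = 2534023 / 617 ≈ 4107.0 → 4107

N ≈ 4107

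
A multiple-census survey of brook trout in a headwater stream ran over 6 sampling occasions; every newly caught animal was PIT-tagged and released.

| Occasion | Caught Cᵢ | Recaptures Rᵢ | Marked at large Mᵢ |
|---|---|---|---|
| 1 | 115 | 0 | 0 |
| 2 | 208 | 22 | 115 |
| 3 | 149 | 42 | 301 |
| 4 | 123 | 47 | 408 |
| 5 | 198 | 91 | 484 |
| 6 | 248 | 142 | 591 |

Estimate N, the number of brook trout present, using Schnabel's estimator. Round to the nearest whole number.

Σ MᵢCᵢ = 0·115 + 115·208 + 301·149 + 408·123 + 484·198 + 591·248 = 0 + 23920 + 44849 + 50184 + 95832 + 146568 = 361353
Σ Rᵢ = 0 + 22 + 42 + 47 + 91 + 142 = 344
N̂ = 361353 / 344 ≈ 1050.4 → 1050

N ≈ 1050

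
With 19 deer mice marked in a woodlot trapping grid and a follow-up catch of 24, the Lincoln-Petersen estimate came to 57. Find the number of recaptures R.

R = 8

From N = M·C/R: R = M·C / N = 19·24 / 57 = 456 / 57 = 8.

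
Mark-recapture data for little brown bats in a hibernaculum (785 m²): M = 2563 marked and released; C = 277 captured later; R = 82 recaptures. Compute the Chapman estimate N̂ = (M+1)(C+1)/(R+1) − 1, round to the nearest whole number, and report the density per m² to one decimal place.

density ≈ 10.9 little brown bats per m²

N̂ = 2564·278/83 − 1 = 712792/83 − 1 ≈ 8586.9 → 8587
Density = N̂ / area = 8587 / 785 ≈ 10.94 → 10.9 per m²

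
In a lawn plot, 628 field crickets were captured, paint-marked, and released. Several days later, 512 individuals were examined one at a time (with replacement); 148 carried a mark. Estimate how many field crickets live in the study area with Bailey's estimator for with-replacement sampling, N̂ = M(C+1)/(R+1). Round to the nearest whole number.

N ≈ 2162

N̂ = 628·(512+1)/(148+1) = 628·513/149 = 322164/149 ≈ 2162.2 → 2162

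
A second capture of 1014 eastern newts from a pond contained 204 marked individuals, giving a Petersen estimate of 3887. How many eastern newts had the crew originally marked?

M = 782

From N = M·C/R: M = N·R / C = 3887·204 / 1014 = 792948 / 1014 = 782.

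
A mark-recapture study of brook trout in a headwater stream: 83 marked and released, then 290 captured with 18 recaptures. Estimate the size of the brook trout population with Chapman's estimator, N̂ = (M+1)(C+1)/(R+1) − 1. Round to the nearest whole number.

N̂ = (83+1)(290+1)/(18+1) − 1 = 84·291/19 − 1
= 24444/19 − 1 ≈ 1286.5 − 1 ≈ 1285.5 → 1286

N ≈ 1286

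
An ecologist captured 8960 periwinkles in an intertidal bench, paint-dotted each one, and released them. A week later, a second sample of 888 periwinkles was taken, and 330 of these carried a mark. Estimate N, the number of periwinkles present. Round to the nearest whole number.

Lincoln-Petersen assumes M/N = R/C, so N = M·C / R.
N = (8960 × 888) / 330 = 7956480 / 330 ≈ 24110.5 → 24111

N ≈ 24,111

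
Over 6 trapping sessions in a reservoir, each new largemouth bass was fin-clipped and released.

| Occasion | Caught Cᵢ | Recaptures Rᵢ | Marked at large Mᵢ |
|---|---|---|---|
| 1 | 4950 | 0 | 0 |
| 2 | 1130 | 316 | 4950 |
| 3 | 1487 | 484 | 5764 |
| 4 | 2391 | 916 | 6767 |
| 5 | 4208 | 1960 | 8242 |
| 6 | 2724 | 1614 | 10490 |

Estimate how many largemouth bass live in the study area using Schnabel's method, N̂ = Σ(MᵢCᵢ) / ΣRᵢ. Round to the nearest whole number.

Σ MᵢCᵢ = 0·4950 + 4950·1130 + 5764·1487 + 6767·2391 + 8242·4208 + 10490·2724 = 0 + 5593500 + 8571068 + 16179897 + 34682336 + 28574760 = 93601561
Σ Rᵢ = 0 + 316 + 484 + 916 + 1960 + 1614 = 5290
N̂ = 93601561 / 5290 ≈ 17694.1 → 17694

N ≈ 17,694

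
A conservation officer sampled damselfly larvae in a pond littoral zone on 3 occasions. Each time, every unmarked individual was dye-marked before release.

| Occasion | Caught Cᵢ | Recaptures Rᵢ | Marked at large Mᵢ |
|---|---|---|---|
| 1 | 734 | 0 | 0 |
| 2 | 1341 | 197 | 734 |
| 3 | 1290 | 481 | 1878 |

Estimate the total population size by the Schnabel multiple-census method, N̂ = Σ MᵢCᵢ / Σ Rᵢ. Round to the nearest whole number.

Σ MᵢCᵢ = 0·734 + 734·1341 + 1878·1290 = 0 + 984294 + 2422620 = 3406914
Σ Rᵢ = 0 + 197 + 481 = 678
N̂ = 3406914 / 678 ≈ 5024.9 → 5025

N ≈ 5025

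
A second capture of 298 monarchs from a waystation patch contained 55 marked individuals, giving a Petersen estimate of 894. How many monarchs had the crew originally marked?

M = 165

From N = M·C/R: M = N·R / C = 894·55 / 298 = 49170 / 298 = 165.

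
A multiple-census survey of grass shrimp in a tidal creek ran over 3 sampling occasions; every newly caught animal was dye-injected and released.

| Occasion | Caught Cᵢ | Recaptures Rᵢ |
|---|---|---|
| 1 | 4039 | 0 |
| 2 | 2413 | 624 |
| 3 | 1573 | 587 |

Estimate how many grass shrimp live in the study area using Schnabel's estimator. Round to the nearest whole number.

Marked at large before each occasion: Mᵢ = Σⱼ<ᵢ (Cⱼ − Rⱼ) → M1=0, M2=4039, M3=5828
Σ MᵢCᵢ = 0·4039 + 4039·2413 + 5828·1573 = 0 + 9746107 + 9167444 = 18913551
Σ Rᵢ = 0 + 624 + 587 = 1211
N̂ = 18913551 / 1211 ≈ 15618.1 → 15618

N ≈ 15,618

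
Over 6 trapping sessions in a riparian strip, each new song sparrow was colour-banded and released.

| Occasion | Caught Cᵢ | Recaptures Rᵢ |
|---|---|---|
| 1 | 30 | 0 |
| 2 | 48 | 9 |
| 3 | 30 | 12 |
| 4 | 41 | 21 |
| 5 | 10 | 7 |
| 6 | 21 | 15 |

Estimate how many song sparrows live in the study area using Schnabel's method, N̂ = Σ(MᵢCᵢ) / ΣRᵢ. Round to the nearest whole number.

Marked at large before each occasion: Mᵢ = Σⱼ<ᵢ (Cⱼ − Rⱼ) → M1=0, M2=30, M3=69, M4=87, M5=107, M6=110
Σ MᵢCᵢ = 0·30 + 30·48 + 69·30 + 87·41 + 107·10 + 110·21 = 0 + 1440 + 2070 + 3567 + 1070 + 2310 = 10457
Σ Rᵢ = 0 + 9 + 12 + 21 + 7 + 15 = 64
N̂ = 10457 / 64 ≈ 163.4 → 163

N ≈ 163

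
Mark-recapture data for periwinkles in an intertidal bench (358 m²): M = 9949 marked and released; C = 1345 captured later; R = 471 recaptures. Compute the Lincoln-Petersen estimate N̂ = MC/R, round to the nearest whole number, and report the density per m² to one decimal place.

N̂ = 9949·1345/471 = 13381405/471 ≈ 28410.6 → 28411
Density = N̂ / area = 28411 / 358 ≈ 79.36 → 79.4 per m²

density ≈ 79.4 periwinkles per m²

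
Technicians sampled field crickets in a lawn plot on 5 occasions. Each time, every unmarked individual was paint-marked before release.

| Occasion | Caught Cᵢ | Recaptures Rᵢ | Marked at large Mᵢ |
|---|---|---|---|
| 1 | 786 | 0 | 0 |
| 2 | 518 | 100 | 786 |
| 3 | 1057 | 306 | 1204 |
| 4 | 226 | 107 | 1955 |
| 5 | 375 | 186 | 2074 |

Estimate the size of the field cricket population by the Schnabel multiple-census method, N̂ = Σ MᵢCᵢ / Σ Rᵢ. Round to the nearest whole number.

N ≈ 4148

Σ MᵢCᵢ = 0·786 + 786·518 + 1204·1057 + 1955·226 + 2074·375 = 0 + 407148 + 1272628 + 441830 + 777750 = 2899356
Σ Rᵢ = 0 + 100 + 306 + 107 + 186 = 699
N̂ = 2899356 / 699 ≈ 4147.9 → 4148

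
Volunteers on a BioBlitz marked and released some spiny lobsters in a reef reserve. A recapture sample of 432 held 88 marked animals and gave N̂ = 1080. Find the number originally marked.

From N = M·C/R: M = N·R / C = 1080·88 / 432 = 95040 / 432 = 220.

M = 220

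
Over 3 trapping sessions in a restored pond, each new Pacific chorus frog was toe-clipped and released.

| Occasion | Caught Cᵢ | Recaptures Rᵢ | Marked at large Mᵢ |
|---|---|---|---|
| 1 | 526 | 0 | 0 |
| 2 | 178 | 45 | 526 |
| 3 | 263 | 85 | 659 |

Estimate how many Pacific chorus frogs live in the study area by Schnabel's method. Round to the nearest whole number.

Σ MᵢCᵢ = 0·526 + 526·178 + 659·263 = 0 + 93628 + 173317 = 266945
Σ Rᵢ = 0 + 45 + 85 = 130
N̂ = 266945 / 130 ≈ 2053.4 → 2053

N ≈ 2053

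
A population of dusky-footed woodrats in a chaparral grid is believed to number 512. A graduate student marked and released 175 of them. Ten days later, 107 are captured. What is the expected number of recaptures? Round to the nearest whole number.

Expected recaptures E[R] = M·C / N.
E[R] = 175 × 107 / 512 = 18725 / 512 ≈ 36.6 → 37

expected recaptures ≈ 37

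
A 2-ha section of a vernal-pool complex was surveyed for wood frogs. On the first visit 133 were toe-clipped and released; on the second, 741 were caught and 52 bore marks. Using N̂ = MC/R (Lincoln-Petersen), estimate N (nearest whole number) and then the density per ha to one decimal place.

density ≈ 947.5 wood frogs per ha

N̂ = 133·741/52 = 98553/52 ≈ 1895.2 → 1895
Density = N̂ / area = 1895 / 2 ≈ 947.50 → 947.5 per ha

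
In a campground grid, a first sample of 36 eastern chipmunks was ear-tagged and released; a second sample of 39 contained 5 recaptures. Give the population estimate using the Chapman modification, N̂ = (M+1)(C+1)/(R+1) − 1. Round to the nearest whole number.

N̂ = (36+1)(39+1)/(5+1) − 1 = 37·40/6 − 1
= 1480/6 − 1 ≈ 246.7 − 1 ≈ 245.7 → 246

N ≈ 246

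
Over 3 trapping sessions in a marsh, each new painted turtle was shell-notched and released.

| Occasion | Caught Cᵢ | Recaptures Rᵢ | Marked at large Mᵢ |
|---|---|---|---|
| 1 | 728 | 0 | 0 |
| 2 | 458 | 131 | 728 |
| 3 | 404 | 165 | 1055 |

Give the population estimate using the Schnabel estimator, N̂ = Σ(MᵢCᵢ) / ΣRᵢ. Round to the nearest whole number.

Σ MᵢCᵢ = 0·728 + 728·458 + 1055·404 = 0 + 333424 + 426220 = 759644
Σ Rᵢ = 0 + 131 + 165 = 296
N̂ = 759644 / 296 ≈ 2566.4 → 2566

N ≈ 2566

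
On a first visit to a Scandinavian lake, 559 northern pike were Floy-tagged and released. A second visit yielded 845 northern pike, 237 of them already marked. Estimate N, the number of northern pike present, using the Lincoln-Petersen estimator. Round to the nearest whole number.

Lincoln-Petersen assumes M/N = R/C, so N = M·C / R.
N = (559 × 845) / 237 = 472355 / 237 ≈ 1993.1 → 1993

N ≈ 1993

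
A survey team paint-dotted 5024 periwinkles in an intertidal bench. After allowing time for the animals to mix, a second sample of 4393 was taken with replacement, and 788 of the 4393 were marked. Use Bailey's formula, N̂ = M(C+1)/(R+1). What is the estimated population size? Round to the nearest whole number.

N̂ = 5024·(4393+1)/(788+1) = 5024·4394/789 = 22075456/789 ≈ 27979.0 → 27979

N ≈ 27,979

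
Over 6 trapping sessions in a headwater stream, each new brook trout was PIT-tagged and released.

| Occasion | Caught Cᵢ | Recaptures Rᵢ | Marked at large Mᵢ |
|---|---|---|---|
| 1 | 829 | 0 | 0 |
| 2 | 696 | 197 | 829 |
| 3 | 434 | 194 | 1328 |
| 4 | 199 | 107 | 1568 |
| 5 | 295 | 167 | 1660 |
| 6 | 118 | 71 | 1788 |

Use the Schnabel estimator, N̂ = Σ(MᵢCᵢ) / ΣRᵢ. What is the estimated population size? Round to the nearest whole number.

N ≈ 2943

Σ MᵢCᵢ = 0·829 + 829·696 + 1328·434 + 1568·199 + 1660·295 + 1788·118 = 0 + 576984 + 576352 + 312032 + 489700 + 210984 = 2166052
Σ Rᵢ = 0 + 197 + 194 + 107 + 167 + 71 = 736
N̂ = 2166052 / 736 ≈ 2943.0 → 2943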